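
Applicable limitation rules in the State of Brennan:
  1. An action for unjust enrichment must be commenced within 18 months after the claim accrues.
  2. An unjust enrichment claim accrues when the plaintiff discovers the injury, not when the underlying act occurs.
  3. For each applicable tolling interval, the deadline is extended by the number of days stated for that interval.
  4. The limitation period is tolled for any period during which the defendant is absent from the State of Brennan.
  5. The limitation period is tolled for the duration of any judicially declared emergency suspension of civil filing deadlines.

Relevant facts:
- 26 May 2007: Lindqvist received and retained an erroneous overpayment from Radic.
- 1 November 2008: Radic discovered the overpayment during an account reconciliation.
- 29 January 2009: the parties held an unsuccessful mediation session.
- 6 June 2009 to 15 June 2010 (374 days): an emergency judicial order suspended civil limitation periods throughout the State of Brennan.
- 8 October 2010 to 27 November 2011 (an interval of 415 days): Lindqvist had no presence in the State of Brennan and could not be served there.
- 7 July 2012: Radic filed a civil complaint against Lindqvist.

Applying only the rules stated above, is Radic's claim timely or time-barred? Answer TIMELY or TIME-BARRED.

TIME-BARRED

Accrual is tied to discovery, so the period began on 1 November 2008 rather than on 26 May 2007 when the act occurred.
18 months from 1 November 2008 is 1 May 2010.
Because the emergency suspension of filing deadlines ran from 6 June 2009 to 15 June 2010, the deadline is extended by 374 days to 10 May 2011.
The defendant's absence from the jurisdiction from 8 October 2010 to 27 November 2011 tolled the period for 415 days, extending the deadline to 28 June 2012.
Nothing else in the chronology tolls or restarts the period.
Filing on 7 July 2012 missed the 28 June 2012 deadline — the action is time-barred.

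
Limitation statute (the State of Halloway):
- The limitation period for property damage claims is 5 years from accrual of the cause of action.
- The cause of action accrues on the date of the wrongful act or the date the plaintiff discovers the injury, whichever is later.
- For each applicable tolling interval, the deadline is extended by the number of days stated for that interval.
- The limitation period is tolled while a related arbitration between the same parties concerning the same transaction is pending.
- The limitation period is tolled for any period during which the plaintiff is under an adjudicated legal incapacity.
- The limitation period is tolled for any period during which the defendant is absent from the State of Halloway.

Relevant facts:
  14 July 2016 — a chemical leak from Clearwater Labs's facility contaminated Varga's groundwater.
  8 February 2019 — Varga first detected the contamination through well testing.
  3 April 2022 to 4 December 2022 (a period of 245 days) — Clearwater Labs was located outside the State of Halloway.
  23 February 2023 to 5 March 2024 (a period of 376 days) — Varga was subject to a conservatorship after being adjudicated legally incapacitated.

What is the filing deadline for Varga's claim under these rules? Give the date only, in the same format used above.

21 October 2025

The claim accrued on 8 February 2019 — the later of the 14 July 2016 act and the 8 February 2019 discovery.
5 years from 8 February 2019 is 8 February 2024.
Because the defendant's absence from the jurisdiction ran from 3 April 2022 to 4 December 2022, the deadline is extended by 245 days to 10 October 2024.
Because the plaintiff's legal incapacity ran from 23 February 2023 to 5 March 2024, the deadline is extended by 376 days to 21 October 2025.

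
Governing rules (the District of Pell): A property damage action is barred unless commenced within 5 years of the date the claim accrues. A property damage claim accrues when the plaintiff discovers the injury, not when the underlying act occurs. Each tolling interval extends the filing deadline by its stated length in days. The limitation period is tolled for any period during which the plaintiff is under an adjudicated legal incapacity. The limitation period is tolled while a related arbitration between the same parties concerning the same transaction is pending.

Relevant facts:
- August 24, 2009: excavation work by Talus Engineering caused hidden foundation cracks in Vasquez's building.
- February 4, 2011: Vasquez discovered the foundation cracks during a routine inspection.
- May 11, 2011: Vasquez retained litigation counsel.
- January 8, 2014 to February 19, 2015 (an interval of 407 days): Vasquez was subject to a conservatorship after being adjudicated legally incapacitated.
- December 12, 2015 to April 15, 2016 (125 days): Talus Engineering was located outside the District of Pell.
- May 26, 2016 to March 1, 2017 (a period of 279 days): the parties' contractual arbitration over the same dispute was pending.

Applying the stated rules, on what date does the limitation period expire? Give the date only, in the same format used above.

Accrual is tied to discovery, so the period began on February 4, 2011 rather than on August 24, 2009 when the act occurred.
The untolled deadline — 5 years after February 4, 2011 — is February 4, 2016.
The period was tolled for 407 days by the plaintiff's legal incapacity (January 8, 2014 to February 19, 2015), pushing the deadline to March 17, 2017.
The period was tolled for 279 days by the pending related arbitration (May 26, 2016 to March 1, 2017), pushing the deadline to December 21, 2017.
No stated provision tolls the period for the defendant's absence, so the interval from December 12, 2015 to April 15, 2016 has no effect on the deadline.
The other events in the timeline have no effect on the limitation period under the stated rules.

December 21, 2017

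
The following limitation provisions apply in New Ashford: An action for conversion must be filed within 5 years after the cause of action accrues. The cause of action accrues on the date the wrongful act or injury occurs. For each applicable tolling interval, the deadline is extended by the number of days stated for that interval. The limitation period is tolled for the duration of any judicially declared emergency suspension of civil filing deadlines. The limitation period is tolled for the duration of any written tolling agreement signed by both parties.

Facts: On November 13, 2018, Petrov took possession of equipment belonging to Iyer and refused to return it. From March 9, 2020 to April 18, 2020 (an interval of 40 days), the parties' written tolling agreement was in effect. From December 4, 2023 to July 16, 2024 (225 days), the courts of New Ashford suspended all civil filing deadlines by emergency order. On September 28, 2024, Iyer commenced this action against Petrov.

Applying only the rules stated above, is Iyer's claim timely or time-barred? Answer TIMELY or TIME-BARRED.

The claim accrued on November 13, 2018, when the wrongful act occurred.
Adding the 5 years base period to November 13, 2018 gives a deadline of November 13, 2023, before any tolling.
The period was tolled for 40 days by the written tolling agreement (March 9, 2020 to April 18, 2020), pushing the deadline to December 23, 2023.
Because the emergency suspension of filing deadlines ran from December 4, 2023 to July 16, 2024, the deadline is extended by 225 days to August 4, 2024.
Iyer filed on September 28, 2024, after the August 4, 2024 deadline, so the action is time-barred.

TIME-BARRED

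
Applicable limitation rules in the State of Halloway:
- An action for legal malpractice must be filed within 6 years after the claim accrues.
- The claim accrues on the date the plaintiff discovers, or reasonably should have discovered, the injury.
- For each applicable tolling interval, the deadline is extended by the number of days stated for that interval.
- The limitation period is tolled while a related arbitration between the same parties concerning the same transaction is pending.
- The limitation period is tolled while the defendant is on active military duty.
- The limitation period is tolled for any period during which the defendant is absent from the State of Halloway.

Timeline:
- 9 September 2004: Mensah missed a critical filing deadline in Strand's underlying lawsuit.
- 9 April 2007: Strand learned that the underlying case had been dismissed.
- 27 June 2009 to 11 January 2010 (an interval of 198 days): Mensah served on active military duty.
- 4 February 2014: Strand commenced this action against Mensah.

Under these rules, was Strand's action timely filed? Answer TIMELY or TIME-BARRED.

Accrual is tied to discovery, so the period began on 9 April 2007 rather than on 9 September 2004 when the act occurred.
Adding the 6 years base period to 9 April 2007 gives a deadline of 9 April 2013, before any tolling.
The defendant's active military service from 27 June 2009 to 11 January 2010 tolled the period for 198 days, extending the deadline to 24 October 2013.
Filing on 4 February 2014 missed the 24 October 2013 deadline — the action is time-barred.

TIME-BARRED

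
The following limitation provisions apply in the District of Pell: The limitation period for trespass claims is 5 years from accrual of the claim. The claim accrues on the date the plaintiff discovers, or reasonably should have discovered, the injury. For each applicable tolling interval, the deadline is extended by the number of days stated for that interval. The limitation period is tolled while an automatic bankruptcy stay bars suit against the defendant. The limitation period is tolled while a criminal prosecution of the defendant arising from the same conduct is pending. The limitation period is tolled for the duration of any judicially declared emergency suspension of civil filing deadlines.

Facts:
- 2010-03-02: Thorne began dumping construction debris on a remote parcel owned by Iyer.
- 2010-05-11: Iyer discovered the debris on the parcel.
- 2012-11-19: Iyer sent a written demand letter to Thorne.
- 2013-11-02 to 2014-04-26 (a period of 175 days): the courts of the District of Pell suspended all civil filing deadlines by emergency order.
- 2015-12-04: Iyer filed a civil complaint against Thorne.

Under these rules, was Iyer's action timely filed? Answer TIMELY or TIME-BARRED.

TIME-BARRED

Under the discovery rule, the claim accrued on 2010-05-11, when Iyer discovered the injury — not on the 2010-03-02 date of the underlying act.
Adding the 5 years base period to 2010-05-11 gives a deadline of 2015-05-11, before any tolling.
Because the emergency suspension of filing deadlines ran from 2013-11-02 to 2014-04-26, the deadline is extended by 175 days to 2015-11-02.
None of the other events listed affects the running of the period under the stated rules.
The 2015-12-04 filing falls after the 2015-11-02 deadline; the claim is time-barred.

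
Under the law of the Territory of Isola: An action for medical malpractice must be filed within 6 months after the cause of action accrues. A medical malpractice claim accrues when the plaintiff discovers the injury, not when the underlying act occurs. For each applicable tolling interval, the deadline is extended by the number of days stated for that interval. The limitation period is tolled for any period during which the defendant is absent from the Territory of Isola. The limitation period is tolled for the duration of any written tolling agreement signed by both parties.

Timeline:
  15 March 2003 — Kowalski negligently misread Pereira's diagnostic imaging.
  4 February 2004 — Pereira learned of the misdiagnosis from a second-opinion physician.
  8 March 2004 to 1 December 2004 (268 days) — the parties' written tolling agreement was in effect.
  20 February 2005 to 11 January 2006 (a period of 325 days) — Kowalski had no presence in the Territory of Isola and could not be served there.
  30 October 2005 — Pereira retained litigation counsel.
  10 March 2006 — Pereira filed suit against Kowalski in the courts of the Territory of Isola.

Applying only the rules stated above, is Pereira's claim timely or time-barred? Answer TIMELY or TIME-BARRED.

Under the discovery rule, the claim accrued on 4 February 2004, when Pereira discovered the injury — not on the 15 March 2003 date of the underlying act.
The untolled deadline — 6 months after 4 February 2004 — is 4 August 2004.
Because the written tolling agreement ran from 8 March 2004 to 1 December 2004, the deadline is extended by 268 days to 29 April 2005.
Because the defendant's absence from the jurisdiction ran from 20 February 2005 to 11 January 2006, the deadline is extended by 325 days to 20 March 2006.
None of the other events listed affects the running of the period under the stated rules.
The 10 March 2006 filing precedes the 20 March 2006 deadline; the claim is timely.

TIMELY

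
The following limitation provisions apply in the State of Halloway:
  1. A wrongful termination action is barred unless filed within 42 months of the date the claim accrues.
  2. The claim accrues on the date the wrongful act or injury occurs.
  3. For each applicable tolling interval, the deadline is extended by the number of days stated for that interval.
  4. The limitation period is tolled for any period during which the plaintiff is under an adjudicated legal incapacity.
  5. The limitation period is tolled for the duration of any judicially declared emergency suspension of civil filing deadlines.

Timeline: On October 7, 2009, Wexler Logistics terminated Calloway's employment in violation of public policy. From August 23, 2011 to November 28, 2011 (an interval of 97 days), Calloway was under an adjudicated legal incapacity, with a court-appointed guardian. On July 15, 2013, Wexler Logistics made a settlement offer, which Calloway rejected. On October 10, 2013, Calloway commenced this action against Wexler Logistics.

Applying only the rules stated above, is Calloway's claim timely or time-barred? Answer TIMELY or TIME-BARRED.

The limitation period began to run on October 7, 2009.
42 months from October 7, 2009 is April 7, 2013.
The period was tolled for 97 days by the plaintiff's legal incapacity (August 23, 2011 to November 28, 2011), pushing the deadline to July 13, 2013.
None of the other events listed affects the running of the period under the stated rules.
The October 10, 2013 filing falls after the July 13, 2013 deadline; the claim is time-barred.

TIME-BARRED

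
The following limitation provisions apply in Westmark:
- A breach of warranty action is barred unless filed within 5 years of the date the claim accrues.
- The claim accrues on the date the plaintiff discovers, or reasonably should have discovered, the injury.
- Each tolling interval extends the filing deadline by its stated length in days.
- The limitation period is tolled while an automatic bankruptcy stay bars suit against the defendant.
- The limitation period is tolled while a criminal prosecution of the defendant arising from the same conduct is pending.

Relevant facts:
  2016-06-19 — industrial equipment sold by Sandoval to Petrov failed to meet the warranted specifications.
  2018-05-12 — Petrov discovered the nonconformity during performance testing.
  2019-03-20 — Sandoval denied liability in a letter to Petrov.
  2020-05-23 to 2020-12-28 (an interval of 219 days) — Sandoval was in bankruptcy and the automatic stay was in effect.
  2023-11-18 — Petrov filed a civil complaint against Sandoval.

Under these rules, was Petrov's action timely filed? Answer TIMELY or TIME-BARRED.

TIMELY

The claim did not accrue until Petrov discovered the injury on 2018-05-12; the 2016-06-19 act date does not start the clock under the stated rule.
The untolled deadline — 5 years after 2018-05-12 — is 2023-05-12.
The period was tolled for 219 days by the automatic bankruptcy stay (2020-05-23 to 2020-12-28), pushing the deadline to 2023-12-17.
The other events in the timeline have no effect on the limitation period under the stated rules.
The 2023-11-18 filing precedes the 2023-12-17 deadline; the claim is timely.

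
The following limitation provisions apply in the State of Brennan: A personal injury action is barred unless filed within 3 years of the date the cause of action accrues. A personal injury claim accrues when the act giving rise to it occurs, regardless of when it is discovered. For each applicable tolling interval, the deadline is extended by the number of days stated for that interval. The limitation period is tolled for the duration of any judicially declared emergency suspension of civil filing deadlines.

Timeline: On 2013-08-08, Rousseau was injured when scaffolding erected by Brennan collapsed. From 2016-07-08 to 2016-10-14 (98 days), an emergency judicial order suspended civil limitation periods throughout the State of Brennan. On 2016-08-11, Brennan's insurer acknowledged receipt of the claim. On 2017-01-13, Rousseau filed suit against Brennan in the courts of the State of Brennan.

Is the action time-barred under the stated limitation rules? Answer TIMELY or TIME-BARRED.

The limitation period began to run on 2013-08-08.
The untolled deadline — 3 years after 2013-08-08 — is 2016-08-08.
The period was tolled for 98 days by the emergency suspension of filing deadlines (2016-07-08 to 2016-10-14), pushing the deadline to 2016-11-14.
The other events in the timeline have no effect on the limitation period under the stated rules.
The 2017-01-13 filing falls after the 2016-11-14 deadline; the claim is time-barred.

TIME-BARRED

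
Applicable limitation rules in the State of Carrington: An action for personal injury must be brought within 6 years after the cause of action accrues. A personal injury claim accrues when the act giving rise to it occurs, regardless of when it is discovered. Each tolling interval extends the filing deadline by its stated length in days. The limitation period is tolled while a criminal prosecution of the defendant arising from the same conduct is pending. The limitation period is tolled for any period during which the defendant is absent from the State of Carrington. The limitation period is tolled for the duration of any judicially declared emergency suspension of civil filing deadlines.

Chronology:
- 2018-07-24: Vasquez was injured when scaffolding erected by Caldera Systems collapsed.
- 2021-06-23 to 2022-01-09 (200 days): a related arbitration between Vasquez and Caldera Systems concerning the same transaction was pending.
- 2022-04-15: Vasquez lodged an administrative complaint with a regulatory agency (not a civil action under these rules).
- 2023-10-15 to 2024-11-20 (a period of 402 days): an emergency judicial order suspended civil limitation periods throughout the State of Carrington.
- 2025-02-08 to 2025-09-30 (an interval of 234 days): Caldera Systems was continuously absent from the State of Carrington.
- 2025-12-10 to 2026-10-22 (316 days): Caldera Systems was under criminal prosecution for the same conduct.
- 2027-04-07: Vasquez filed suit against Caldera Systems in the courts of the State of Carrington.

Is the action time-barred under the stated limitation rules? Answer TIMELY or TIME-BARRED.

TIME-BARRED

The limitation period began to run on 2018-07-24.
The untolled deadline — 6 years after 2018-07-24 — is 2024-07-24.
The period was tolled for 402 days by the emergency suspension of filing deadlines (2023-10-15 to 2024-11-20), pushing the deadline to 2025-08-30.
The defendant's absence from the jurisdiction from 2025-02-08 to 2025-09-30 tolled the period for 234 days, extending the deadline to 2026-04-21.
The period was tolled for 316 days by the pending criminal prosecution (2025-12-10 to 2026-10-22), pushing the deadline to 2027-03-03.
Although a pending arbitration ran from 2021-06-23 to 2022-01-09, the stated rules do not make that a tolling event, so it is disregarded.
The other events in the timeline have no effect on the limitation period under the stated rules.
The 2027-04-07 filing falls after the 2027-03-03 deadline; the claim is time-barred.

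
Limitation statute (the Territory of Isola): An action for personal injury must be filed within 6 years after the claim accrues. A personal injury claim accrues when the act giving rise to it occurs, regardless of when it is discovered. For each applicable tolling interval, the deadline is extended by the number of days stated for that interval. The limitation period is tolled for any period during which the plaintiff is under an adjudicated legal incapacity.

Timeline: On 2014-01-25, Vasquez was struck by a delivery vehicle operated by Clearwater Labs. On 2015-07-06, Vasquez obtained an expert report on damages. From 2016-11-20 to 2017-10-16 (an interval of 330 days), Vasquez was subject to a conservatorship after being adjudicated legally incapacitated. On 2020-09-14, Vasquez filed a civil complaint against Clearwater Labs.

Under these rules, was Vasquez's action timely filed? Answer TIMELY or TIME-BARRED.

TIMELY

The claim accrued on 2014-01-25, the date of the act.
The untolled deadline — 6 years after 2014-01-25 — is 2020-01-25.
The period was tolled for 330 days by the plaintiff's legal incapacity (2016-11-20 to 2017-10-16), pushing the deadline to 2020-12-20.
Nothing else in the chronology tolls or restarts the period.
Filing on 2020-09-14 beat the 2020-12-20 deadline — the action is timely.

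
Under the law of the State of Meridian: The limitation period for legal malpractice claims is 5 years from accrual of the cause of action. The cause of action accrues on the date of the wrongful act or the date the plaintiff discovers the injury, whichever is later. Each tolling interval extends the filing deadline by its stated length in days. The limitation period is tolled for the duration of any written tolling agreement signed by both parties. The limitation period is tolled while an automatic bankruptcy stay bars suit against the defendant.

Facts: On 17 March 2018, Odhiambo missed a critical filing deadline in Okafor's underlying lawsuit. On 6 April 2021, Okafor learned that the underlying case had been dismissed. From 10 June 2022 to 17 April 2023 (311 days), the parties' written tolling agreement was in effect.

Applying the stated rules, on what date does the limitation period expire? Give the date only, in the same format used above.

11 February 2027

Because discovery on 6 April 2021 post-dates the 17 March 2018 act, accrual under the later-of rule falls on 6 April 2021.
5 years from 6 April 2021 is 6 April 2026.
Because the written tolling agreement ran from 10 June 2022 to 17 April 2023, the deadline is extended by 311 days to 11 February 2027.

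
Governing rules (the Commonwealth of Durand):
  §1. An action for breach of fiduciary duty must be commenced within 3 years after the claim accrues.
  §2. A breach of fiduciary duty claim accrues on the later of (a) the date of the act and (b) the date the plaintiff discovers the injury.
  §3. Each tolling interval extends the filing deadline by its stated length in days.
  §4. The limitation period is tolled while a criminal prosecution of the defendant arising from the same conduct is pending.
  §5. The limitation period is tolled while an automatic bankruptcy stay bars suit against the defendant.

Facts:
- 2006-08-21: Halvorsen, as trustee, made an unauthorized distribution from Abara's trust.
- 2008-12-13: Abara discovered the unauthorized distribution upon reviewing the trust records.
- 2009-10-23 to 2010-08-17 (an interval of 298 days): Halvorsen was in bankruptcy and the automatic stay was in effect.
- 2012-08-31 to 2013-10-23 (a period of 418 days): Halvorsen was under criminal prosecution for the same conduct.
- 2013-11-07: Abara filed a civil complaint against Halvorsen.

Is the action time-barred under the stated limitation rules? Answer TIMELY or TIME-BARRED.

TIMELY

Because discovery on 2008-12-13 post-dates the 2006-08-21 act, accrual under the later-of rule falls on 2008-12-13.
The untolled deadline — 3 years after 2008-12-13 — is 2011-12-13.
The automatic bankruptcy stay from 2009-10-23 to 2010-08-17 tolled the period for 298 days, extending the deadline to 2012-10-06.
The period was tolled for 418 days by the pending criminal prosecution (2012-08-31 to 2013-10-23), pushing the deadline to 2013-11-28.
Filing on 2013-11-07 beat the 2013-11-28 deadline — the action is timely.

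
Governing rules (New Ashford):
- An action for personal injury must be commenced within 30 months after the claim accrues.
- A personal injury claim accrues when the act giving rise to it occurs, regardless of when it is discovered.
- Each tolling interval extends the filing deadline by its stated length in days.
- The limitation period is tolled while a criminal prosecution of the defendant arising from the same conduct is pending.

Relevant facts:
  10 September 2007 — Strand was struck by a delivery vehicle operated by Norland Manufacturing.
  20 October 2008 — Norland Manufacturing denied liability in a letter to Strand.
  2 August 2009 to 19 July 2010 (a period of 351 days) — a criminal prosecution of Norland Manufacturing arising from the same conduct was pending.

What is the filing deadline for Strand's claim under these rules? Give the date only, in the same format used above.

The claim accrued on 10 September 2007, when the wrongful act occurred.
Adding the 30 months base period to 10 September 2007 gives a deadline of 10 March 2010, before any tolling.
The pending criminal prosecution from 2 August 2009 to 19 July 2010 tolled the period for 351 days, extending the deadline to 24 February 2011.
None of the other events listed affects the running of the period under the stated rules.

24 February 2011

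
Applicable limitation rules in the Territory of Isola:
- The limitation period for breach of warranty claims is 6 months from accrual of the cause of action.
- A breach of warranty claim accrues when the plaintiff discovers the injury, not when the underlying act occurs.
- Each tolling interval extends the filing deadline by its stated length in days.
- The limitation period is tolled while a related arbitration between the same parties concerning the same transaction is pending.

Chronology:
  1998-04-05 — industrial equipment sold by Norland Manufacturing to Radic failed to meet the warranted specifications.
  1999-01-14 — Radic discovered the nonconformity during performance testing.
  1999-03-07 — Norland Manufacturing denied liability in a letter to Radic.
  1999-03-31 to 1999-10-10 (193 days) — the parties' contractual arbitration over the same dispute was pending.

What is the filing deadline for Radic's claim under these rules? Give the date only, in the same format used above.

2000-01-23

Accrual is tied to discovery, so the period began on 1999-01-14 rather than on 1998-04-05 when the act occurred.
Adding the 6 months base period to 1999-01-14 gives a deadline of 1999-07-14, before any tolling.
Because the pending related arbitration ran from 1999-03-31 to 1999-10-10, the deadline is extended by 193 days to 2000-01-23.
Nothing else in the chronology tolls or restarts the period.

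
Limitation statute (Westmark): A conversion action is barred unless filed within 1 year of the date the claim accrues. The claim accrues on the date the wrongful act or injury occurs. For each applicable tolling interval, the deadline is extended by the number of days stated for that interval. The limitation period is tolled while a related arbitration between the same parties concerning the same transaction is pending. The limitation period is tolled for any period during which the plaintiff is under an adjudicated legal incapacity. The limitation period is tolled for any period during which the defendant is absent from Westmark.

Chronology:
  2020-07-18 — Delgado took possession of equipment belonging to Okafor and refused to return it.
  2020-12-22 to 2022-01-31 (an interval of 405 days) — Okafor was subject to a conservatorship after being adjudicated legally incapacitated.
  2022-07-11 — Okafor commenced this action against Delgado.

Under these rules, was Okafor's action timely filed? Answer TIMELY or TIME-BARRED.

The limitation period began to run on 2020-07-18.
The untolled deadline — 1 year after 2020-07-18 — is 2021-07-18.
Because the plaintiff's legal incapacity ran from 2020-12-22 to 2022-01-31, the deadline is extended by 405 days to 2022-08-27.
Filing on 2022-07-11 beat the 2022-08-27 deadline — the action is timely.

TIMELY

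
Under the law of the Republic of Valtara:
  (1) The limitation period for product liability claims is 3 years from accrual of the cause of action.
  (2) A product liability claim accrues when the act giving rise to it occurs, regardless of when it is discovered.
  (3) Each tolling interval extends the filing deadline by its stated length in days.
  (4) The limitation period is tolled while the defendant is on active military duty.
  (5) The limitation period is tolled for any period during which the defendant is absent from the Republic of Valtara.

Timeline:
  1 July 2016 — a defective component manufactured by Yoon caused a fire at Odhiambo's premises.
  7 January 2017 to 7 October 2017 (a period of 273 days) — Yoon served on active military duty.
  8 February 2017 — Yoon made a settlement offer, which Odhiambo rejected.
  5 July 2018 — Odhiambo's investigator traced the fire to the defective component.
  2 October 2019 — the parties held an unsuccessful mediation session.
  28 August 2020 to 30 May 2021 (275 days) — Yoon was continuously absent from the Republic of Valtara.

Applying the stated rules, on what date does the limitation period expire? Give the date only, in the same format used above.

Because the rule ties accrual to occurrence, the claim accrued on 1 July 2016, not on the 5 July 2018 discovery date.
The untolled deadline — 3 years after 1 July 2016 — is 1 July 2019.
Because the defendant's active military service ran from 7 January 2017 to 7 October 2017, the deadline is extended by 273 days to 30 March 2020.
The defendant's absence from the jurisdiction starting 28 August 2020 came too late — the period had run on 30 March 2020 — and so does not extend the deadline.
Nothing else in the chronology tolls or restarts the period.

30 March 2020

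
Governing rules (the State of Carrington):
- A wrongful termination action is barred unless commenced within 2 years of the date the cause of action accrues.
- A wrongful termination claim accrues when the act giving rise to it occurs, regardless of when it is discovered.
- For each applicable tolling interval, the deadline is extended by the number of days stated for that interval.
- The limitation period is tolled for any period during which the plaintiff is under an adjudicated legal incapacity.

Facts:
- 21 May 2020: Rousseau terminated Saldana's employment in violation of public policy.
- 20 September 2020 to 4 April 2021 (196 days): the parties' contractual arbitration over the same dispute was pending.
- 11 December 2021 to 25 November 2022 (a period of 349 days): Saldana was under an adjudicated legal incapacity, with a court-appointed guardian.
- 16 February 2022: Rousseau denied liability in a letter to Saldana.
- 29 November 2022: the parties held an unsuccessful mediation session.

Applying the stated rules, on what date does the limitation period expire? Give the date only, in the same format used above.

5 May 2023

The claim accrued on 21 May 2020, when the wrongful act occurred.
Adding the 2 years base period to 21 May 2020 gives a deadline of 21 May 2022, before any tolling.
Because the plaintiff's legal incapacity ran from 11 December 2021 to 25 November 2022, the deadline is extended by 349 days to 5 May 2023.
Although a pending arbitration ran from 20 September 2020 to 4 April 2021, the stated rules do not make that a tolling event, so it is disregarded.
Nothing else in the chronology tolls or restarts the period.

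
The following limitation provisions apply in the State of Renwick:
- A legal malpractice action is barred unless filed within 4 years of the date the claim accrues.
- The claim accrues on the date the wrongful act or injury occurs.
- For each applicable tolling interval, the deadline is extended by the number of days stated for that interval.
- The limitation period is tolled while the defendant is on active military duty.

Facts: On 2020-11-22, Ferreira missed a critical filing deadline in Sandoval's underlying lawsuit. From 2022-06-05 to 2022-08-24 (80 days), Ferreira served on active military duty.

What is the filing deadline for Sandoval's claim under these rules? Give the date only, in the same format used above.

2025-02-10

The limitation period began to run on 2020-11-22.
4 years from 2020-11-22 is 2024-11-22.
Because the defendant's active military service ran from 2022-06-05 to 2022-08-24, the deadline is extended by 80 days to 2025-02-10.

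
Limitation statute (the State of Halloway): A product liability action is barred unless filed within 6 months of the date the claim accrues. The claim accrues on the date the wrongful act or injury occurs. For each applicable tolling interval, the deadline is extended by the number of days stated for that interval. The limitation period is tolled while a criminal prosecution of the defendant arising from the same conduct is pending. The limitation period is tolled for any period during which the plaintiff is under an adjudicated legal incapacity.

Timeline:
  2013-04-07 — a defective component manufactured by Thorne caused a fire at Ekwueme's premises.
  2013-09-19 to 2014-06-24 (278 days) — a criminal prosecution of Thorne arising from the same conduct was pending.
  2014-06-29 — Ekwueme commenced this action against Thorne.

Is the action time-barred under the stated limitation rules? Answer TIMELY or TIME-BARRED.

The claim accrued on 2013-04-07, when the wrongful act occurred.
Adding the 6 months base period to 2013-04-07 gives a deadline of 2013-10-07, before any tolling.
The pending criminal prosecution from 2013-09-19 to 2014-06-24 tolled the period for 278 days, extending the deadline to 2014-07-12.
Filing on 2014-06-29 beat the 2014-07-12 deadline — the action is timely.

TIMELY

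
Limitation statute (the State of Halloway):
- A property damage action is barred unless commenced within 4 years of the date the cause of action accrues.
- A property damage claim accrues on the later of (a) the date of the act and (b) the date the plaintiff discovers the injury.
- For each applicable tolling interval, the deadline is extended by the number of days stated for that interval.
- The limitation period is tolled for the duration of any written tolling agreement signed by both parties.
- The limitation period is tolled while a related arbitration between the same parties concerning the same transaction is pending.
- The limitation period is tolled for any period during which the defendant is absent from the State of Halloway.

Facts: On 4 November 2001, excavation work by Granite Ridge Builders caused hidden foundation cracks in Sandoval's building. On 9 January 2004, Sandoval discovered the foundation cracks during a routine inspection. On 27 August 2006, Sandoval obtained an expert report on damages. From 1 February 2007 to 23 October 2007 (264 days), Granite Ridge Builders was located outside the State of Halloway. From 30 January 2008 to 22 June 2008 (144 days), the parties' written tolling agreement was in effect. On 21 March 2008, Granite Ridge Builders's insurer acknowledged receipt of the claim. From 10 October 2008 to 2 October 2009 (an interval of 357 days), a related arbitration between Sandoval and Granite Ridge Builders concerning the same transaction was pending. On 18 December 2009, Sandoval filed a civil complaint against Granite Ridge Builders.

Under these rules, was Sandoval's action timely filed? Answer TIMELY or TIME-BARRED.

Taking the later of the act (4 November 2001) and discovery (9 January 2004), the claim accrued on 9 January 2004.
The untolled deadline — 4 years after 9 January 2004 — is 9 January 2008.
The defendant's absence from the jurisdiction from 1 February 2007 to 23 October 2007 tolled the period for 264 days, extending the deadline to 29 September 2008.
The period was tolled for 144 days by the written tolling agreement (30 January 2008 to 22 June 2008), pushing the deadline to 20 February 2009.
The period was tolled for 357 days by the pending related arbitration (10 October 2008 to 2 October 2009), pushing the deadline to 12 February 2010.
The other events in the timeline have no effect on the limitation period under the stated rules.
Filing on 18 December 2009 beat the 12 February 2010 deadline — the action is timely.

TIMELY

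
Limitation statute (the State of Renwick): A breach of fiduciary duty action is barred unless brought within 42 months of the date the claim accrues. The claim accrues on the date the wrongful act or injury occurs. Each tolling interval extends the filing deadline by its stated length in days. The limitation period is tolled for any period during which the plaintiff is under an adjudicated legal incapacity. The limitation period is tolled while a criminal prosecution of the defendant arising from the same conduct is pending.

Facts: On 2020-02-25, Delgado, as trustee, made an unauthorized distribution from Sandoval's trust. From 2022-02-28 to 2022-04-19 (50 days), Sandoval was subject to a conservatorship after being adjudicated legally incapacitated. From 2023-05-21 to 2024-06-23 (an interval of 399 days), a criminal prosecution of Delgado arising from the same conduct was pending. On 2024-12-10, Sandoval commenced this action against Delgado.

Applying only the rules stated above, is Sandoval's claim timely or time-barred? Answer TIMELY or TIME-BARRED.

TIME-BARRED

The claim accrued on 2020-02-25, when the wrongful act occurred.
42 months from 2020-02-25 is 2023-08-25.
The plaintiff's legal incapacity from 2022-02-28 to 2022-04-19 tolled the period for 50 days, extending the deadline to 2023-10-14.
The period was tolled for 399 days by the pending criminal prosecution (2023-05-21 to 2024-06-23), pushing the deadline to 2024-11-16.
Filing on 2024-12-10 missed the 2024-11-16 deadline — the action is time-barred.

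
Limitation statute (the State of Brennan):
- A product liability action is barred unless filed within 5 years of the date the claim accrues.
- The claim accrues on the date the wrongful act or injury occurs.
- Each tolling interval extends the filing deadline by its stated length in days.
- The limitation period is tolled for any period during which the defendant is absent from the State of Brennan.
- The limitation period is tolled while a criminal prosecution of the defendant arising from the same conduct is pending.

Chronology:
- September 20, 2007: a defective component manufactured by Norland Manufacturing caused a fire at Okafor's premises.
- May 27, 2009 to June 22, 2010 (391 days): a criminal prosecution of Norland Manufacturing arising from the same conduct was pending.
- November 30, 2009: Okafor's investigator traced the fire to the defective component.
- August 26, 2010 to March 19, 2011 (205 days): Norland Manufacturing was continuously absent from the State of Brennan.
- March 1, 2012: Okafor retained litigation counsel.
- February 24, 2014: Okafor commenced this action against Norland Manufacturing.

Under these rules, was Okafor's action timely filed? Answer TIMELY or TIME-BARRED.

Accrual is governed by the date of the act, so the period began to run on September 20, 2007; the later discovery on November 30, 2009 is irrelevant under the stated rule.
The untolled deadline — 5 years after September 20, 2007 — is September 20, 2012.
Because the pending criminal prosecution ran from May 27, 2009 to June 22, 2010, the deadline is extended by 391 days to October 16, 2013.
The period was tolled for 205 days by the defendant's absence from the jurisdiction (August 26, 2010 to March 19, 2011), pushing the deadline to May 9, 2014.
None of the other events listed affects the running of the period under the stated rules.
Okafor filed on February 24, 2014, before the May 9, 2014 deadline, so the action is timely.

TIMELY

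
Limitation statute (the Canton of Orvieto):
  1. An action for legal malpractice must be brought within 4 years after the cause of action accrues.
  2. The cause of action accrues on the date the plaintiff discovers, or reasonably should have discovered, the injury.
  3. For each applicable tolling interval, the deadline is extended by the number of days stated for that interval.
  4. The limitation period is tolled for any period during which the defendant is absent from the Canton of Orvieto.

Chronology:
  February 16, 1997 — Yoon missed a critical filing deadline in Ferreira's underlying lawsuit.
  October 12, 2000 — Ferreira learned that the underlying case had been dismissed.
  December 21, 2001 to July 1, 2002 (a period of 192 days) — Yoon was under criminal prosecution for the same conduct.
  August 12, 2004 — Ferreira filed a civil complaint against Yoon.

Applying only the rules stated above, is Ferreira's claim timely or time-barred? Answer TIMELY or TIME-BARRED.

Accrual is tied to discovery, so the period began on October 12, 2000 rather than on February 16, 1997 when the act occurred.
The untolled deadline — 4 years after October 12, 2000 — is October 12, 2004.
No stated provision tolls the period for a criminal prosecution, so the interval from December 21, 2001 to July 1, 2002 has no effect on the deadline.
Filing on August 12, 2004 beat the October 12, 2004 deadline — the action is timely.

TIMELY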